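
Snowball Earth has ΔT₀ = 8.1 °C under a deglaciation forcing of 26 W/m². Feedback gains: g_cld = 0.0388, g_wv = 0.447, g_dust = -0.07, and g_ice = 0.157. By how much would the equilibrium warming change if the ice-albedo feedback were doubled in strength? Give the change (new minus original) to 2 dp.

11.02 °C

Original: g = 0.5728, ΔT = 8.1/(1−0.5728) = 18.9607 °C.
With doubled ice-albedo: g' = 0.7298, ΔT' = 8.1/(1−0.7298) = 29.9778 °C.
Change = 29.9778 − 18.9607 = 11.02 °C.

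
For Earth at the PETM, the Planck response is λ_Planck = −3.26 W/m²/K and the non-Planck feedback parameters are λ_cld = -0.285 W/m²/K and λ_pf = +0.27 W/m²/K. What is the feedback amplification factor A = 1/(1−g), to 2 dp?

Convert to gains: g_cld = -0.285/3.26 = -0.08742; g_pf = 0.27/3.26 = 0.08282.
Total gain g = -0.0046.
A = 1/(1 + 0.0046) = 1.00.

1.00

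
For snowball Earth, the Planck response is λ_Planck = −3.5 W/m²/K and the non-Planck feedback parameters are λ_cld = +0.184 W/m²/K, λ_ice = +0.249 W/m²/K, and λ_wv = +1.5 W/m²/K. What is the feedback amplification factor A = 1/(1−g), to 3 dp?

Convert to gains: g_cld = 0.184/3.5 = 0.05257; g_ice = 0.249/3.5 = 0.07114; g_wv = 1.5/3.5 = 0.4286.
Total gain g = 0.55231.
A = 1/(1 − 0.55231) = 2.234.

2.234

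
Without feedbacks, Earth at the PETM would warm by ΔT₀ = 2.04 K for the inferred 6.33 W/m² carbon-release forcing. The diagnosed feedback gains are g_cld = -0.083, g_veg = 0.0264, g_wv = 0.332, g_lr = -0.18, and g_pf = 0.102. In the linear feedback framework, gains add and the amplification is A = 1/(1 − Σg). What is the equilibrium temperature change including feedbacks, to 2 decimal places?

Total gain g = -0.083 + 0.0264 + 0.332 − 0.18 + 0.102 = 0.1974.
Amplification A = 1/(1 − 0.1974) = 1.246.
ΔT = 2.04 × 1.246 = 2.54 K.

2.54 K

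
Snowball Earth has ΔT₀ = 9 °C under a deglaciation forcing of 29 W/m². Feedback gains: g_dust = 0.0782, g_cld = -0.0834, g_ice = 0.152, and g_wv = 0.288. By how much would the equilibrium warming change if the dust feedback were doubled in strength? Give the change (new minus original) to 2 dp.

Original: g = 0.4348, ΔT = 9/(1−0.4348) = 15.9236 °C.
With doubled dust: g' = 0.513, ΔT' = 9/(1−0.513) = 18.4805 °C.
Change = 18.4805 − 15.9236 = 2.56 °C.

2.56 °C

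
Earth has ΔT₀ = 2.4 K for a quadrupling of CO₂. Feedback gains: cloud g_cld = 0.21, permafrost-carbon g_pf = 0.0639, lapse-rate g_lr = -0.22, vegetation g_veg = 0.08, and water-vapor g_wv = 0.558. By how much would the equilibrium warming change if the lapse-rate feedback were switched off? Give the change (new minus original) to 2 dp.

Original: g = 0.6919, ΔT = 2.4/(1−0.6919) = 7.7897 K.
Without lapse-rate: g' = 0.9119, ΔT' = 2.4/(1−0.9119) = 27.2418 K.
Change = 27.2418 − 7.7897 = 19.45 K.

19.45 K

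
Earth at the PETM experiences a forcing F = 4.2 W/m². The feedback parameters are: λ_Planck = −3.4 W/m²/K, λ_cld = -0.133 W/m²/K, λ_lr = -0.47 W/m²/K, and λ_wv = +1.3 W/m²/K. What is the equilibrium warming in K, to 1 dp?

Net feedback parameter λ = (−3.4) + (-0.133) + (-0.47) + (+1.3) = -2.703 W/m²/K.
ΔT = −F/λ = −4.2/(-2.703) = 1.6 K.

1.6 K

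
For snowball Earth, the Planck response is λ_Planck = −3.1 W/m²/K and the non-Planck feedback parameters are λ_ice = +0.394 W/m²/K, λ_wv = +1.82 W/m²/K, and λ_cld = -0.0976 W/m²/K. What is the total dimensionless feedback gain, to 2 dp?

Convert to gains: g_ice = 0.394/3.1 = 0.1271; g_wv = 1.82/3.1 = 0.5871; g_cld = -0.0976/3.1 = -0.03148.
Total gain g = 0.68272.

0.68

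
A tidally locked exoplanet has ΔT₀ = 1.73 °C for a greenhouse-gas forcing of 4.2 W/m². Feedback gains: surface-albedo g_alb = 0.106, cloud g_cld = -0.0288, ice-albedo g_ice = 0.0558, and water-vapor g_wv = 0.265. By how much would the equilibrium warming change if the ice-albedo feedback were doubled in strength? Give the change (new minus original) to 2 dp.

Original: g = 0.398, ΔT = 1.73/(1−0.398) = 2.8738 °C.
With doubled ice-albedo: g' = 0.4538, ΔT' = 1.73/(1−0.4538) = 3.1673 °C.
Change = 3.1673 − 2.8738 = 0.29 °C.

0.29 °C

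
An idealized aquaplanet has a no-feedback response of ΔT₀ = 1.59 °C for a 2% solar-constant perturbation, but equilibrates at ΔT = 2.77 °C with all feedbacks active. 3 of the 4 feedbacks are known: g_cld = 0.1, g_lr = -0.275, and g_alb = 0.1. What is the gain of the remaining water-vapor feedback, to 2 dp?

Amplification A = ΔT/ΔT₀ = 2.77/1.59 = 1.742.
Total gain g = 1 − 1/A = 1 − 1/1.742 = 0.4259.
Known gains sum to 0.1 − 0.275 + 0.1 = -0.075.
g_wv = 0.4259 + 0.075 = 0.50.

0.50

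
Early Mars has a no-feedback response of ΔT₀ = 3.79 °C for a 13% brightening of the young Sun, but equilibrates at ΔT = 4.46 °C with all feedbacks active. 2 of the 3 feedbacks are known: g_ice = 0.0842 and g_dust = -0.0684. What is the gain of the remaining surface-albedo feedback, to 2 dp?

0.13

Amplification A = ΔT/ΔT₀ = 4.46/3.79 = 1.177.
Total gain g = 1 − 1/A = 1 − 1/1.177 = 0.1504.
Known gains sum to 0.0842 − 0.0684 = 0.0158.
g_alb = 0.1504 − 0.0158 = 0.13.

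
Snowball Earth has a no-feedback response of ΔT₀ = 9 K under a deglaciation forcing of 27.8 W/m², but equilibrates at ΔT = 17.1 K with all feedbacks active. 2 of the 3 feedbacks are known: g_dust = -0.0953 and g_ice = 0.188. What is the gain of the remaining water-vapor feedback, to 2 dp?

0.38

Amplification A = ΔT/ΔT₀ = 17.1/9 = 1.9.
Total gain g = 1 − 1/A = 1 − 1/1.9 = 0.4737.
Known gains sum to -0.0953 + 0.188 = 0.0927.
g_wv = 0.4737 − 0.0927 = 0.38.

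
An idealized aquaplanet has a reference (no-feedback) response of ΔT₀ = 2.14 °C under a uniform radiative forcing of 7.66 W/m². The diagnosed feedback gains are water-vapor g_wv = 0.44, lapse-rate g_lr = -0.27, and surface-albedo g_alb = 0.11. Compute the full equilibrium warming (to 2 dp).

Total gain g = 0.44 − 0.27 + 0.11 = 0.28.
Amplification A = 1/(1 − 0.28) = 1.389.
ΔT = 2.14 × 1.389 = 2.97 °C.

2.97 °C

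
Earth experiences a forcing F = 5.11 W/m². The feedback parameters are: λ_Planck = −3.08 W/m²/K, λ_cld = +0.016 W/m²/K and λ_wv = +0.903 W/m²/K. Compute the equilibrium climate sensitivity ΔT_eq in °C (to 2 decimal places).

2.36 °C

Net feedback parameter λ = (−3.08) + (+0.016) + (+0.903) = -2.161 W/m²/K.
ΔT = −F/λ = −5.11/(-2.161) = 2.36 °C.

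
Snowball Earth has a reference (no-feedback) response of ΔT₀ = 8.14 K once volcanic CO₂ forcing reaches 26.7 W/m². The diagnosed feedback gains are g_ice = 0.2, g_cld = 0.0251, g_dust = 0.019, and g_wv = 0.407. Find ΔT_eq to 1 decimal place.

Total gain g = 0.2 + 0.0251 + 0.019 + 0.407 = 0.6511.
Amplification A = 1/(1 − 0.6511) = 2.866.
ΔT = 8.14 × 2.866 = 23.3 K.

23.3 K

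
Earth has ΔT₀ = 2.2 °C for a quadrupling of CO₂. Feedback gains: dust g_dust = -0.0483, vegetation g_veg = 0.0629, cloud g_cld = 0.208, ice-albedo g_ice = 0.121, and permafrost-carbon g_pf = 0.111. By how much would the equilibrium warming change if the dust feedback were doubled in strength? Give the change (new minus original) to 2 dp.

-0.33 °C

Original: g = 0.4546, ΔT = 2.2/(1−0.4546) = 4.0337 °C.
With doubled dust: g' = 0.4063, ΔT' = 2.2/(1−0.4063) = 3.7056 °C.
Change = 3.7056 − 4.0337 = -0.33 °C.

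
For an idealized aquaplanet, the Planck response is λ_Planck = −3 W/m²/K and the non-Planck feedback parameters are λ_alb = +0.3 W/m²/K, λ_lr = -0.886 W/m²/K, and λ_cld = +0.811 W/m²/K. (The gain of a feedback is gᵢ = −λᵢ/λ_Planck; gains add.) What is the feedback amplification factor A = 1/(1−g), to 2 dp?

Convert to gains: g_alb = 0.3/3 = 0.1; g_lr = -0.886/3 = -0.2953; g_cld = 0.811/3 = 0.2703.
Total gain g = 0.075.
A = 1/(1 − 0.075) = 1.08.

1.08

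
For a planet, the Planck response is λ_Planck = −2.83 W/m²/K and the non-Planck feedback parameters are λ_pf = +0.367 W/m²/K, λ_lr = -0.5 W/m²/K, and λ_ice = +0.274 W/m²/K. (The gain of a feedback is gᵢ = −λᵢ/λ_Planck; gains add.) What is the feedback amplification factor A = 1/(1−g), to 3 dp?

1.052

Convert to gains: g_pf = 0.367/2.83 = 0.1297; g_lr = -0.5/2.83 = -0.1767; g_ice = 0.274/2.83 = 0.09682.
Total gain g = 0.04982.
A = 1/(1 − 0.04982) = 1.052.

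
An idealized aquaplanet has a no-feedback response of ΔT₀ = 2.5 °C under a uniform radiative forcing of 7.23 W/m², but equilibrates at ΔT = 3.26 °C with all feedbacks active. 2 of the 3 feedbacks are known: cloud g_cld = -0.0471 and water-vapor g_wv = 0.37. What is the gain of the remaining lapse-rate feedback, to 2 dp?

-0.09

Amplification A = ΔT/ΔT₀ = 3.26/2.5 = 1.304.
Total gain g = 1 − 1/A = 1 − 1/1.304 = 0.2331.
Known gains sum to -0.0471 + 0.37 = 0.3229.
g_lr = 0.2331 − 0.3229 = -0.09.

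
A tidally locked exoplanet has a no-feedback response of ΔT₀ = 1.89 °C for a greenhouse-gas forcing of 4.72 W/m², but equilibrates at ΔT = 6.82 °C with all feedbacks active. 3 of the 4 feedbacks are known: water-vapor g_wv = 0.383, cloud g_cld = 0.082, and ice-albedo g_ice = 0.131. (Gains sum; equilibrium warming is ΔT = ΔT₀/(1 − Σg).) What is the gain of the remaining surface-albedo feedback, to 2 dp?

0.13

Amplification A = ΔT/ΔT₀ = 6.82/1.89 = 3.608.
Total gain g = 1 − 1/A = 1 − 1/3.608 = 0.7228.
Known gains sum to 0.383 + 0.082 + 0.131 = 0.596.
g_alb = 0.7228 − 0.596 = 0.13.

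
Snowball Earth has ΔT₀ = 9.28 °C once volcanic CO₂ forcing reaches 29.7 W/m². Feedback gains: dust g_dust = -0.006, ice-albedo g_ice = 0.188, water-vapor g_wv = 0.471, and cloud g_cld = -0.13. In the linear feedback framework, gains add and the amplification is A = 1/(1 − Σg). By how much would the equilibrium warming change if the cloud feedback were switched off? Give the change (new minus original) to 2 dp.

Original: g = 0.523, ΔT = 9.28/(1−0.523) = 19.4549 °C.
Without cloud: g' = 0.653, ΔT' = 9.28/(1−0.653) = 26.7435 °C.
Change = 26.7435 − 19.4549 = 7.29 °C.

7.29 °C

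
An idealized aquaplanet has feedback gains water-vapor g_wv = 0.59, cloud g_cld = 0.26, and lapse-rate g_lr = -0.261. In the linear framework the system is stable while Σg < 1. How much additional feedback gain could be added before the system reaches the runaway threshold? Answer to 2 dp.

0.41

Current total gain = 0.59 + 0.26 − 0.261 = 0.589.
Margin to runaway = 1 − 0.589 = 0.41.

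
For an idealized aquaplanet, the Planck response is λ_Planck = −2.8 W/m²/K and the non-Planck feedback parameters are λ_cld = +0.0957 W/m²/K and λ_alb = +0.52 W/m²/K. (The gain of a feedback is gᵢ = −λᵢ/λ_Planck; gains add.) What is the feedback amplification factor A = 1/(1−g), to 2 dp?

1.28

Convert to gains: g_cld = 0.0957/2.8 = 0.03418; g_alb = 0.52/2.8 = 0.1857.
Total gain g = 0.21988.
A = 1/(1 − 0.21988) = 1.28.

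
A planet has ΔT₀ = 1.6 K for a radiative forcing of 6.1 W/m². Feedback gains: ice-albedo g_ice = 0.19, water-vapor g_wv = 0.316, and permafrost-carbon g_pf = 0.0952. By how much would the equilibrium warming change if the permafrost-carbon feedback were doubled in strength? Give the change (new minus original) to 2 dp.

Original: g = 0.6012, ΔT = 1.6/(1−0.6012) = 4.0120 K.
With doubled permafrost-carbon: g' = 0.6964, ΔT' = 1.6/(1−0.6964) = 5.2701 K.
Change = 5.2701 − 4.0120 = 1.26 K.

1.26 K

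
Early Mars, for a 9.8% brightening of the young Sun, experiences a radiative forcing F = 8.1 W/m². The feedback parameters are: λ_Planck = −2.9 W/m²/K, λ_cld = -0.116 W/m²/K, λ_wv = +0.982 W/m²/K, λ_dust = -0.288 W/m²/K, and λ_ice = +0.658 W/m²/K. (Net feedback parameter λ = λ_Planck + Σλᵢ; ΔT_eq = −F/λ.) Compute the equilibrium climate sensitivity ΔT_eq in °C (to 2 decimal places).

4.87 °C

Net feedback parameter λ = (−2.9) + (-0.116) + (+0.982) + (-0.288) + (+0.658) = -1.664 W/m²/K.
ΔT = −F/λ = −8.1/(-1.664) = 4.87 °C.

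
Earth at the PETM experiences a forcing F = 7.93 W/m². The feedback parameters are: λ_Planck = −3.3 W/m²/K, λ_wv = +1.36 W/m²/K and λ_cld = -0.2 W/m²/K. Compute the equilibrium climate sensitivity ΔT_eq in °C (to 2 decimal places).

3.71 °C

Net feedback parameter λ = (−3.3) + (+1.36) + (-0.2) = -2.14 W/m²/K.
ΔT = −F/λ = −7.93/(-2.14) = 3.71 °C.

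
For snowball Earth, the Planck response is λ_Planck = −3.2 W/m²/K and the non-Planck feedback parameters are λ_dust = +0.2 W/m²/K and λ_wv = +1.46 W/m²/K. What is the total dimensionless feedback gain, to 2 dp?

0.52

Convert to gains: g_dust = 0.2/3.2 = 0.0625; g_wv = 1.46/3.2 = 0.4562.
Total gain g = 0.5187.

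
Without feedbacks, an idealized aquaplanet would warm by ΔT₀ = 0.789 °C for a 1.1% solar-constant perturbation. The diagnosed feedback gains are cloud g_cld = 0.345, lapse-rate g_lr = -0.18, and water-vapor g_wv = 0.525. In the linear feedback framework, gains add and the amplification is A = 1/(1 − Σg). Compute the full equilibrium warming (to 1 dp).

2.5 °C

Total gain g = 0.345 − 0.18 + 0.525 = 0.69.
Amplification A = 1/(1 − 0.69) = 3.226.
ΔT = 0.789 × 3.226 = 2.5 °C.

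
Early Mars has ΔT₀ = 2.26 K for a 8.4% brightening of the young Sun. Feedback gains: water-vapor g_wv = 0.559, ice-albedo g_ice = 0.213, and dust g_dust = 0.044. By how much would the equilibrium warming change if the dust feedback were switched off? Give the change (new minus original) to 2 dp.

-2.37 K

Original: g = 0.816, ΔT = 2.26/(1−0.816) = 12.2826 K.
Without dust: g' = 0.772, ΔT' = 2.26/(1−0.772) = 9.9123 K.
Change = 9.9123 − 12.2826 = -2.37 K.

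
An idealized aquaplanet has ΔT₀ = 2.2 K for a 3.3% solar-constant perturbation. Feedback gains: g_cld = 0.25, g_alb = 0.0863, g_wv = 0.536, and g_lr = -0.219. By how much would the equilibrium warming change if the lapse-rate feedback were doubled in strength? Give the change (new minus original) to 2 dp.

-2.46 K

Original: g = 0.6533, ΔT = 2.2/(1−0.6533) = 6.3455 K.
With doubled lapse-rate: g' = 0.4343, ΔT' = 2.2/(1−0.4343) = 3.8890 K.
Change = 3.8890 − 6.3455 = -2.46 K.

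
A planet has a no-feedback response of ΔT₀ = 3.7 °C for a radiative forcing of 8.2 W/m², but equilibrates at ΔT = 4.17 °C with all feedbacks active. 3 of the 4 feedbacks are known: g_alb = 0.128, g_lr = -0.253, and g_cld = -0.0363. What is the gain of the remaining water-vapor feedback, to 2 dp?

Amplification A = ΔT/ΔT₀ = 4.17/3.7 = 1.127.
Total gain g = 1 − 1/A = 1 − 1/1.127 = 0.1127.
Known gains sum to 0.128 − 0.253 − 0.0363 = -0.1613.
g_wv = 0.1127 + 0.1613 = 0.27.

0.27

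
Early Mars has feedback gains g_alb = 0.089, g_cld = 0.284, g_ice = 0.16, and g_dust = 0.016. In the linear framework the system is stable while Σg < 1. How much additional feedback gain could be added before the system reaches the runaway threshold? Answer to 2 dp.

0.45

Current total gain = 0.089 + 0.284 + 0.16 + 0.016 = 0.549.
Margin to runaway = 1 − 0.549 = 0.45.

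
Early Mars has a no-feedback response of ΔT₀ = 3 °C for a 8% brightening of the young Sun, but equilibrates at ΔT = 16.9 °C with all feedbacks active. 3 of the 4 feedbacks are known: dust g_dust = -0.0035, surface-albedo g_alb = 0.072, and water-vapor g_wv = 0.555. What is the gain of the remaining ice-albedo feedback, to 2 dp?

Amplification A = ΔT/ΔT₀ = 16.9/3 = 5.633.
Total gain g = 1 − 1/A = 1 − 1/5.633 = 0.8225.
Known gains sum to -0.0035 + 0.072 + 0.555 = 0.6235.
g_ice = 0.8225 − 0.6235 = 0.20.

0.20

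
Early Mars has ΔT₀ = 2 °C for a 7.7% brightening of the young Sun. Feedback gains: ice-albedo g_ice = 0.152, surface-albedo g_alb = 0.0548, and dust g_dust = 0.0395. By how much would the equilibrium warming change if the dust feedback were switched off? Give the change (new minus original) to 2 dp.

Original: g = 0.2463, ΔT = 2/(1−0.2463) = 2.6536 °C.
Without dust: g' = 0.2068, ΔT' = 2/(1−0.2068) = 2.5214 °C.
Change = 2.5214 − 2.6536 = -0.13 °C.

-0.13 °C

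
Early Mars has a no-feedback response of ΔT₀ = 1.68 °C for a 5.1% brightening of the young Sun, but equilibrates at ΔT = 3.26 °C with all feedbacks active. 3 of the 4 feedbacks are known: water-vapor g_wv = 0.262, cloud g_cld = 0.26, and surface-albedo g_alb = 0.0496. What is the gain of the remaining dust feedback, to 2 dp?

-0.09

Amplification A = ΔT/ΔT₀ = 3.26/1.68 = 1.94.
Total gain g = 1 − 1/A = 1 − 1/1.94 = 0.4845.
Known gains sum to 0.262 + 0.26 + 0.0496 = 0.5716.
g_dust = 0.4845 − 0.5716 = -0.09.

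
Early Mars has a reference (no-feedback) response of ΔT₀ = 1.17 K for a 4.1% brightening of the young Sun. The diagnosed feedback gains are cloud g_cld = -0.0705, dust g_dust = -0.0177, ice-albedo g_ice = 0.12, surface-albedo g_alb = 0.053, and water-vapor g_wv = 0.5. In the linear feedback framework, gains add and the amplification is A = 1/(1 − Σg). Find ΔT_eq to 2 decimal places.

Total gain g = -0.0705 − 0.0177 + 0.12 + 0.053 + 0.5 = 0.5848.
Amplification A = 1/(1 − 0.5848) = 2.408.
ΔT = 1.17 × 2.408 = 2.82 K.

2.82 K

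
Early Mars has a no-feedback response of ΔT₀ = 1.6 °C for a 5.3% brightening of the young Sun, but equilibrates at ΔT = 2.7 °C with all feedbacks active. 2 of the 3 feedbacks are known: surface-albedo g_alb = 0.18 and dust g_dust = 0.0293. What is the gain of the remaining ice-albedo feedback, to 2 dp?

0.20

Amplification A = ΔT/ΔT₀ = 2.7/1.6 = 1.688.
Total gain g = 1 − 1/A = 1 − 1/1.688 = 0.4076.
Known gains sum to 0.18 + 0.0293 = 0.2093.
g_ice = 0.4076 − 0.2093 = 0.20.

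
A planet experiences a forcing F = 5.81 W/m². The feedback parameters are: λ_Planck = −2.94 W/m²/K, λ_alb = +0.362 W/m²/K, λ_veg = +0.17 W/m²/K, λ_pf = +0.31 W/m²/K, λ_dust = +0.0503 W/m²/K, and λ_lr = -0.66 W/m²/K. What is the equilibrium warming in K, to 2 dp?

2.15 K

Net feedback parameter λ = (−2.94) + (+0.362) + (+0.17) + (+0.31) + (+0.0503) + (-0.66) = -2.7077 W/m²/K.
ΔT = −F/λ = −5.81/(-2.7077) = 2.15 K.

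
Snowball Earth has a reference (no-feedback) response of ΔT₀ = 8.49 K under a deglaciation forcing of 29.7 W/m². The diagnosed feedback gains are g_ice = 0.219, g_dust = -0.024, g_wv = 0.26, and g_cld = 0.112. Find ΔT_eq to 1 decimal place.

Total gain g = 0.219 − 0.024 + 0.26 + 0.112 = 0.567.
Amplification A = 1/(1 − 0.567) = 2.309.
ΔT = 8.49 × 2.309 = 19.6 K.

19.6 K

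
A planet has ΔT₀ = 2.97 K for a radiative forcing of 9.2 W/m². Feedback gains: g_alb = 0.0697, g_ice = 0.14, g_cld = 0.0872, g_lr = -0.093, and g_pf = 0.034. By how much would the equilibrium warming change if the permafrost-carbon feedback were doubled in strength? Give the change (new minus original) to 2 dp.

0.18 K

Original: g = 0.2379, ΔT = 2.97/(1−0.2379) = 3.8971 K.
With doubled permafrost-carbon: g' = 0.2719, ΔT' = 2.97/(1−0.2719) = 4.0791 K.
Change = 4.0791 − 3.8971 = 0.18 K.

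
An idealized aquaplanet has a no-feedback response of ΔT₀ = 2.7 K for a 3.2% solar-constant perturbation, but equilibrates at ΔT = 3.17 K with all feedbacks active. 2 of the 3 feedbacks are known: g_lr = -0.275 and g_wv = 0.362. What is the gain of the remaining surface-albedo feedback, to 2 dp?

Amplification A = ΔT/ΔT₀ = 3.17/2.7 = 1.174.
Total gain g = 1 − 1/A = 1 − 1/1.174 = 0.1482.
Known gains sum to -0.275 + 0.362 = 0.087.
g_alb = 0.1482 − 0.087 = 0.06.

0.06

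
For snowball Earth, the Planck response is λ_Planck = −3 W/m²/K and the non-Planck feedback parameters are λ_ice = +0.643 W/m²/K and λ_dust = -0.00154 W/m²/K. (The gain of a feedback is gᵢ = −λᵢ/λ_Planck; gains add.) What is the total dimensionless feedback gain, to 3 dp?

0.214

Convert to gains: g_ice = 0.643/3 = 0.2143; g_dust = -0.00154/3 = -0.000513.
Total gain g = 0.213787.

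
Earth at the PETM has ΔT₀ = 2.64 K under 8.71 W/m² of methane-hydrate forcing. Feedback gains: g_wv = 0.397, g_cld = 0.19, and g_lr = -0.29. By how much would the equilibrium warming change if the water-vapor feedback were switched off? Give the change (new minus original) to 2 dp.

Original: g = 0.297, ΔT = 2.64/(1−0.297) = 3.7553 K.
Without water-vapor: g' = -0.1, ΔT' = 2.64/(1+0.1) = 2.4000 K.
Change = 2.4000 − 3.7553 = -1.36 K.

-1.36 K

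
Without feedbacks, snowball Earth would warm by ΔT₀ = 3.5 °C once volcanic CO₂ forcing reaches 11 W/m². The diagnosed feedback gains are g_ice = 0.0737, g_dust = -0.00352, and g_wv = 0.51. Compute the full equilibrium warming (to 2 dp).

8.34 °C

Total gain g = 0.0737 − 0.00352 + 0.51 = 0.58018.
Amplification A = 1/(1 − 0.58018) = 2.382.
ΔT = 3.5 × 2.382 = 8.34 °C.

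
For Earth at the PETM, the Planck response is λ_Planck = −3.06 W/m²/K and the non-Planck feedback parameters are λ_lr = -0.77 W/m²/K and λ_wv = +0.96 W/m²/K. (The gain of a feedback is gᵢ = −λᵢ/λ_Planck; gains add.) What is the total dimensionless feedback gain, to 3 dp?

Convert to gains: g_lr = -0.77/3.06 = -0.2516; g_wv = 0.96/3.06 = 0.3137.
Total gain g = 0.0621.

0.062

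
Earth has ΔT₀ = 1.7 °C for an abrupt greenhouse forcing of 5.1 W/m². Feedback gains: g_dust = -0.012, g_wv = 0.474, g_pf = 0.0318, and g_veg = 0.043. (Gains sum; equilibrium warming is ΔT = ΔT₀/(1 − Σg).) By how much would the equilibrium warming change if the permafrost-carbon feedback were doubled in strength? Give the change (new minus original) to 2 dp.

Original: g = 0.5368, ΔT = 1.7/(1−0.5368) = 3.6701 °C.
With doubled permafrost-carbon: g' = 0.5686, ΔT' = 1.7/(1−0.5686) = 3.9407 °C.
Change = 3.9407 − 3.6701 = 0.27 °C.

0.27 °C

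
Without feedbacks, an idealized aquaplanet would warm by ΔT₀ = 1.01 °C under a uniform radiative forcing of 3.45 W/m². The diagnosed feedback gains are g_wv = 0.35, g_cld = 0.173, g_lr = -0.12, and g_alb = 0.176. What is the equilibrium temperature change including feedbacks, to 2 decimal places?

Total gain g = 0.35 + 0.173 − 0.12 + 0.176 = 0.579.
Amplification A = 1/(1 − 0.579) = 2.375.
ΔT = 1.01 × 2.375 = 2.40 °C.

2.40 °C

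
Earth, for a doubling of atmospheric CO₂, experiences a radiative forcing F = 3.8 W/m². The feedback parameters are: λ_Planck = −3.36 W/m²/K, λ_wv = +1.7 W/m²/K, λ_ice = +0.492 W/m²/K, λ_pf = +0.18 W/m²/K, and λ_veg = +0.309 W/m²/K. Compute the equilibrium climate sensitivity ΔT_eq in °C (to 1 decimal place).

5.6 °C

Net feedback parameter λ = (−3.36) + (+1.7) + (+0.492) + (+0.18) + (+0.309) = -0.679 W/m²/K.
ΔT = −F/λ = −3.8/(-0.679) = 5.6 °C.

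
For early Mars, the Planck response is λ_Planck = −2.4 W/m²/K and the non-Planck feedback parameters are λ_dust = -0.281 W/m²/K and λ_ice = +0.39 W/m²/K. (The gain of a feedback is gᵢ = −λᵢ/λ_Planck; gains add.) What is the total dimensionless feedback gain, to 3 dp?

Convert to gains: g_dust = -0.281/2.4 = -0.1171; g_ice = 0.39/2.4 = 0.1625.
Total gain g = 0.0454.

0.045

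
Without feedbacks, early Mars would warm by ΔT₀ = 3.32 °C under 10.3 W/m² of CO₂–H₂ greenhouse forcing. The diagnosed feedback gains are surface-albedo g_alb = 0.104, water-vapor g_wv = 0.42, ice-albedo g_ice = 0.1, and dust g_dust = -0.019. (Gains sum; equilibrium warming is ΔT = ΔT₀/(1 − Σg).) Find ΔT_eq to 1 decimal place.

Total gain g = 0.104 + 0.42 + 0.1 − 0.019 = 0.605.
Amplification A = 1/(1 − 0.605) = 2.532.
ΔT = 3.32 × 2.532 = 8.4 °C.

8.4 °C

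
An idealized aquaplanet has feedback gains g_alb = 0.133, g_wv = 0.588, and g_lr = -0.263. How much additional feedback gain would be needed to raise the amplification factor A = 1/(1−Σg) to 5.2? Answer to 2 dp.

Current total gain = 0.458.
Target gain for A = 5.2: g* = 1 − 1/5.2 = 0.8077.
Additional gain needed = 0.8077 − 0.458 = 0.35.

0.35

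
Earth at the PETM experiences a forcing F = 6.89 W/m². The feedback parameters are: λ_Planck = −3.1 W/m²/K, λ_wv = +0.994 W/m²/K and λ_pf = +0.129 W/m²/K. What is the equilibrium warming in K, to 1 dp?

Net feedback parameter λ = (−3.1) + (+0.994) + (+0.129) = -1.977 W/m²/K.
ΔT = −F/λ = −6.89/(-1.977) = 3.5 K.

3.5 K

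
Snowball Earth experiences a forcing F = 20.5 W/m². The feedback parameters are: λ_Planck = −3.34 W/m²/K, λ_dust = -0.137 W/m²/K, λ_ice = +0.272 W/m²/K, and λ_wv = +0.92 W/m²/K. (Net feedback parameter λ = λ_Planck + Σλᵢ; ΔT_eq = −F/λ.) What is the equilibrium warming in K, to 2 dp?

8.97 K

Net feedback parameter λ = (−3.34) + (-0.137) + (+0.272) + (+0.92) = -2.285 W/m²/K.
ΔT = −F/λ = −20.5/(-2.285) = 8.97 K.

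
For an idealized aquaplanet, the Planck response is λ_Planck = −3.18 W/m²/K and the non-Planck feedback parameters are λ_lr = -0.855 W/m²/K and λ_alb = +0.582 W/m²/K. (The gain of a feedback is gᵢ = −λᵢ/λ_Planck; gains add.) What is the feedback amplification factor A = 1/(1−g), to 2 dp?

0.92

Convert to gains: g_lr = -0.855/3.18 = -0.2689; g_alb = 0.582/3.18 = 0.183.
Total gain g = -0.0859.
A = 1/(1 + 0.0859) = 0.92.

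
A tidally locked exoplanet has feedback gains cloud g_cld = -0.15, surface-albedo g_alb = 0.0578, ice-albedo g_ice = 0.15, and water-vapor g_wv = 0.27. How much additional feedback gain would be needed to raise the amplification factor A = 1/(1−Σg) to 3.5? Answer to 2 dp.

0.39

Current total gain = 0.3278.
Target gain for A = 3.5: g* = 1 − 1/3.5 = 0.7143.
Additional gain needed = 0.7143 − 0.3278 = 0.39.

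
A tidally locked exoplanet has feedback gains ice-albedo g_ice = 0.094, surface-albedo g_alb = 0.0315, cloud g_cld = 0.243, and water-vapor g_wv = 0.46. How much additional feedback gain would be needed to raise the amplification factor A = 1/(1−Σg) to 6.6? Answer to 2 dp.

Current total gain = 0.8285.
Target gain for A = 6.6: g* = 1 − 1/6.6 = 0.8485.
Additional gain needed = 0.8485 − 0.8285 = 0.02.

0.02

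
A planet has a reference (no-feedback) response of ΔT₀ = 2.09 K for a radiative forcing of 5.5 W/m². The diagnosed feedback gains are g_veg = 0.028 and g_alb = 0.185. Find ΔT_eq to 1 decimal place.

Total gain g = 0.028 + 0.185 = 0.213.
Amplification A = 1/(1 − 0.213) = 1.271.
ΔT = 2.09 × 1.271 = 2.7 K.

2.7 K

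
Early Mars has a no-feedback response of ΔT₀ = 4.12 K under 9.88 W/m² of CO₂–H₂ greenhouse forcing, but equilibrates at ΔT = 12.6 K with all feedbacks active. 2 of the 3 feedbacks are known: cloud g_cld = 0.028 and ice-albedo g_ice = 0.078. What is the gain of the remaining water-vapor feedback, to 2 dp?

0.57

Amplification A = ΔT/ΔT₀ = 12.6/4.12 = 3.058.
Total gain g = 1 − 1/A = 1 − 1/3.058 = 0.673.
Known gains sum to 0.028 + 0.078 = 0.106.
g_wv = 0.673 − 0.106 = 0.57.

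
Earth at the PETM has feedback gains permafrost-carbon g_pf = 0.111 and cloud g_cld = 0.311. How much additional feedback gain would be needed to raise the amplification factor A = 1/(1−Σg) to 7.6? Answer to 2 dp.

Current total gain = 0.422.
Target gain for A = 7.6: g* = 1 − 1/7.6 = 0.8684.
Additional gain needed = 0.8684 − 0.422 = 0.45.

0.45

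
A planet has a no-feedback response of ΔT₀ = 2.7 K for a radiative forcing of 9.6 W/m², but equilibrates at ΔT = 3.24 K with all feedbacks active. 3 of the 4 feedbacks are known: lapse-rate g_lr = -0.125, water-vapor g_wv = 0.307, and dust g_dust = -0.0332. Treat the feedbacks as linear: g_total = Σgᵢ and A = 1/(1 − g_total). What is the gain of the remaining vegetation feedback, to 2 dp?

Amplification A = ΔT/ΔT₀ = 3.24/2.7 = 1.2.
Total gain g = 1 − 1/A = 1 − 1/1.2 = 0.1667.
Known gains sum to -0.125 + 0.307 − 0.0332 = 0.1488.
g_veg = 0.1667 − 0.1488 = 0.02.

0.02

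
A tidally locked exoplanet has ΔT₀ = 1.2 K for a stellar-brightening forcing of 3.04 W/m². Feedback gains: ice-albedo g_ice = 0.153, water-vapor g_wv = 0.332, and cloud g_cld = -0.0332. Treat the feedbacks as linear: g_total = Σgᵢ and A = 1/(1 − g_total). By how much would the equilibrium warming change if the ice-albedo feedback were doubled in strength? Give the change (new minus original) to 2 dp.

0.85 K

Original: g = 0.4518, ΔT = 1.2/(1−0.4518) = 2.1890 K.
With doubled ice-albedo: g' = 0.6048, ΔT' = 1.2/(1−0.6048) = 3.0364 K.
Change = 3.0364 − 2.1890 = 0.85 K.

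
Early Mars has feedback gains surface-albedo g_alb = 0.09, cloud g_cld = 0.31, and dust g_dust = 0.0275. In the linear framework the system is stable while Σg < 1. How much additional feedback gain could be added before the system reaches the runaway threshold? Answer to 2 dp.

0.57

Current total gain = 0.09 + 0.31 + 0.0275 = 0.4275.
Margin to runaway = 1 − 0.4275 = 0.57.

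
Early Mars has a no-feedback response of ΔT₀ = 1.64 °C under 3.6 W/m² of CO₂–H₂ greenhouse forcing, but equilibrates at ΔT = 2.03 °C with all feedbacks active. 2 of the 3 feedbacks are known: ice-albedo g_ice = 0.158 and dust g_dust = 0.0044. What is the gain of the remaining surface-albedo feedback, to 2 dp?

0.03

Amplification A = ΔT/ΔT₀ = 2.03/1.64 = 1.238.
Total gain g = 1 − 1/A = 1 − 1/1.238 = 0.1922.
Known gains sum to 0.158 + 0.0044 = 0.1624.
g_alb = 0.1922 − 0.1624 = 0.03.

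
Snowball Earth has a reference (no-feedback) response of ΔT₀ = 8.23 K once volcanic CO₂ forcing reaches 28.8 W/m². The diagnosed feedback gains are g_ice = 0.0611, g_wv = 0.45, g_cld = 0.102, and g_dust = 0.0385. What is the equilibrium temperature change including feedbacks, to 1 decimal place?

Total gain g = 0.0611 + 0.45 + 0.102 + 0.0385 = 0.6516.
Amplification A = 1/(1 − 0.6516) = 2.87.
ΔT = 8.23 × 2.87 = 23.6 K.

23.6 K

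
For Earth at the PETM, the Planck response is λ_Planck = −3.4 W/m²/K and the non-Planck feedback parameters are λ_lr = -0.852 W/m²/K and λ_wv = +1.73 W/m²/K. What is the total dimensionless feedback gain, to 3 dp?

0.258

Convert to gains: g_lr = -0.852/3.4 = -0.2506; g_wv = 1.73/3.4 = 0.5088.
Total gain g = 0.2582.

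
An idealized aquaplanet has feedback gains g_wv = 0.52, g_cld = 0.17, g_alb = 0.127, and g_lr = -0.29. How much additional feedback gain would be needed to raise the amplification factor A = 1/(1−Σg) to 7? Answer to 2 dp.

Current total gain = 0.527.
Target gain for A = 7: g* = 1 − 1/7 = 0.8571.
Additional gain needed = 0.8571 − 0.527 = 0.33.

0.33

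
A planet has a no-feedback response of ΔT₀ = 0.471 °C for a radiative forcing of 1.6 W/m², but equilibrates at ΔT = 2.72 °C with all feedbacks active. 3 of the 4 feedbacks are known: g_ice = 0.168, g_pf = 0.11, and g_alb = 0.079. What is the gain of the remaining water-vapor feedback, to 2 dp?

0.47

Amplification A = ΔT/ΔT₀ = 2.72/0.471 = 5.775.
Total gain g = 1 − 1/A = 1 − 1/5.775 = 0.8268.
Known gains sum to 0.168 + 0.11 + 0.079 = 0.357.
g_wv = 0.8268 − 0.357 = 0.47.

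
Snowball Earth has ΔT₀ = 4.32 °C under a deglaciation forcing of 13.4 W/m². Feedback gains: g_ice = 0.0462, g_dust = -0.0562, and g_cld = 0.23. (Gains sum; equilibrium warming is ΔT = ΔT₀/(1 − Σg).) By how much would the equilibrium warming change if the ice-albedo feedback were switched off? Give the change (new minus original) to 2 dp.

-0.31 °C

Original: g = 0.22, ΔT = 4.32/(1−0.22) = 5.5385 °C.
Without ice-albedo: g' = 0.1738, ΔT' = 4.32/(1−0.1738) = 5.2288 °C.
Change = 5.2288 − 5.5385 = -0.31 °C.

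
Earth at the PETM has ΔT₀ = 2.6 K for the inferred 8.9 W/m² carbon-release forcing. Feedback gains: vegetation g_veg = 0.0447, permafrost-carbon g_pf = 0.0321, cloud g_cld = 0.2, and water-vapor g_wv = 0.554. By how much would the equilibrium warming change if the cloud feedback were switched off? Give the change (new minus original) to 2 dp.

Original: g = 0.8308, ΔT = 2.6/(1−0.8308) = 15.3664 K.
Without cloud: g' = 0.6308, ΔT' = 2.6/(1−0.6308) = 7.0423 K.
Change = 7.0423 − 15.3664 = -8.32 K.

-8.32 K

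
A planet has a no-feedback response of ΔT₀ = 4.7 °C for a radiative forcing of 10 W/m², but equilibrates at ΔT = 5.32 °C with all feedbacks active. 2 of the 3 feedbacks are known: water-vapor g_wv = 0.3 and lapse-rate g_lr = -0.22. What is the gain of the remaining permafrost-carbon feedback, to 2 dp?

Amplification A = ΔT/ΔT₀ = 5.32/4.7 = 1.132.
Total gain g = 1 − 1/A = 1 − 1/1.132 = 0.1166.
Known gains sum to 0.3 − 0.22 = 0.08.
g_pf = 0.1166 − 0.08 = 0.04.

0.04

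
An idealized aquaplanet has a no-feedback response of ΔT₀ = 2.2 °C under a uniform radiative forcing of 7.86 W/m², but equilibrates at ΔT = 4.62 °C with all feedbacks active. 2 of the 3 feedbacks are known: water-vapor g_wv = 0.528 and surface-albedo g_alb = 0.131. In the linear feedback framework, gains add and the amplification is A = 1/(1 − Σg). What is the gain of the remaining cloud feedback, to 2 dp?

-0.14

Amplification A = ΔT/ΔT₀ = 4.62/2.2 = 2.1.
Total gain g = 1 − 1/A = 1 − 1/2.1 = 0.5238.
Known gains sum to 0.528 + 0.131 = 0.659.
g_cld = 0.5238 − 0.659 = -0.14.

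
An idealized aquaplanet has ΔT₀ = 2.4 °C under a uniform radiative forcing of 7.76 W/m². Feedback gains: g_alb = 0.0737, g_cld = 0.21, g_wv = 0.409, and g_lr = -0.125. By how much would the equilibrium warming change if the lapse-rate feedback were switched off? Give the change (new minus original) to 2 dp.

Original: g = 0.5677, ΔT = 2.4/(1−0.5677) = 5.5517 °C.
Without lapse-rate: g' = 0.6927, ΔT' = 2.4/(1−0.6927) = 7.8100 °C.
Change = 7.8100 − 5.5517 = 2.26 °C.

2.26 °C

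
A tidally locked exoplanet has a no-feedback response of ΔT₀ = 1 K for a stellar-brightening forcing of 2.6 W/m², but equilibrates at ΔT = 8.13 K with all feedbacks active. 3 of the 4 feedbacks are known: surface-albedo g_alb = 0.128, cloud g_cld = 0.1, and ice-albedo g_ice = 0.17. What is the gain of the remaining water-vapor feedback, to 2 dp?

Amplification A = ΔT/ΔT₀ = 8.13/1 = 8.13.
Total gain g = 1 − 1/A = 1 − 1/8.13 = 0.877.
Known gains sum to 0.128 + 0.1 + 0.17 = 0.398.
g_wv = 0.877 − 0.398 = 0.48.

0.48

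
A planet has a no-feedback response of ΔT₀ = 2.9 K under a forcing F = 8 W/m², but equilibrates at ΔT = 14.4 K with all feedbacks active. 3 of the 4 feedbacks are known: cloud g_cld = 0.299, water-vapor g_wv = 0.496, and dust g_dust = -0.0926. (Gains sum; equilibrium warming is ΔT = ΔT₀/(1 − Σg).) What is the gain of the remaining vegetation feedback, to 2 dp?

Amplification A = ΔT/ΔT₀ = 14.4/2.9 = 4.966.
Total gain g = 1 − 1/A = 1 − 1/4.966 = 0.7986.
Known gains sum to 0.299 + 0.496 − 0.0926 = 0.7024.
g_veg = 0.7986 − 0.7024 = 0.10.

0.10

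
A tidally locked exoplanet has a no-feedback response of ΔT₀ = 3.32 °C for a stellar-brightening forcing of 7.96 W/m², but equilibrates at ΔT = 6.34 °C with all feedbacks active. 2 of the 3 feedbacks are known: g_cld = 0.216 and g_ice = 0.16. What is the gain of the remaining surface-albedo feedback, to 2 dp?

0.10

Amplification A = ΔT/ΔT₀ = 6.34/3.32 = 1.91.
Total gain g = 1 − 1/A = 1 − 1/1.91 = 0.4764.
Known gains sum to 0.216 + 0.16 = 0.376.
g_alb = 0.4764 − 0.376 = 0.10.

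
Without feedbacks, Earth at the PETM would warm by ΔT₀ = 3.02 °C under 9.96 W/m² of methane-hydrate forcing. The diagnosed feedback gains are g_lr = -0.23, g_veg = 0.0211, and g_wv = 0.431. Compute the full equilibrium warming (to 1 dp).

3.9 °C

Total gain g = -0.23 + 0.0211 + 0.431 = 0.2221.
Amplification A = 1/(1 − 0.2221) = 1.286.
ΔT = 3.02 × 1.286 = 3.9 °C.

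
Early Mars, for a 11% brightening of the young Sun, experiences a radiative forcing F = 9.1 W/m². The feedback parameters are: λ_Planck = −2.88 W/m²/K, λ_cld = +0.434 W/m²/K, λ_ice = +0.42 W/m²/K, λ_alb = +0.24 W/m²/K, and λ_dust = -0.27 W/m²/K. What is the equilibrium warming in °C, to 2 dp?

Net feedback parameter λ = (−2.88) + (+0.434) + (+0.42) + (+0.24) + (-0.27) = -2.056 W/m²/K.
ΔT = −F/λ = −9.1/(-2.056) = 4.43 °C.

4.43 °C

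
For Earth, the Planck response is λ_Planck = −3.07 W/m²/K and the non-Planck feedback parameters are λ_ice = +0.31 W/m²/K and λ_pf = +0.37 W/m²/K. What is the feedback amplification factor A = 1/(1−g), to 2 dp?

Convert to gains: g_ice = 0.31/3.07 = 0.101; g_pf = 0.37/3.07 = 0.1205.
Total gain g = 0.2215.
A = 1/(1 − 0.2215) = 1.28.

1.28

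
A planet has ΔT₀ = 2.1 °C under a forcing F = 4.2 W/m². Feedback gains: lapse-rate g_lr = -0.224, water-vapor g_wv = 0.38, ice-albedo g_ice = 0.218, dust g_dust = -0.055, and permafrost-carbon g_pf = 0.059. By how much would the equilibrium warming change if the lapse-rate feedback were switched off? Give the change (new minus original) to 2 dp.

1.90 °C

Original: g = 0.378, ΔT = 2.1/(1−0.378) = 3.3762 °C.
Without lapse-rate: g' = 0.602, ΔT' = 2.1/(1−0.602) = 5.2764 °C.
Change = 5.2764 − 3.3762 = 1.90 °C.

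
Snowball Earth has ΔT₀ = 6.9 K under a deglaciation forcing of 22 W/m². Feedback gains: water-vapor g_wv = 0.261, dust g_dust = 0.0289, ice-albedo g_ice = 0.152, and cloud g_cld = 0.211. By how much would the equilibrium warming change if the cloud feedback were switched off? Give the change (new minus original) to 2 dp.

-7.52 K

Original: g = 0.6529, ΔT = 6.9/(1−0.6529) = 19.8790 K.
Without cloud: g' = 0.4419, ΔT' = 6.9/(1−0.4419) = 12.3634 K.
Change = 12.3634 − 19.8790 = -7.52 K.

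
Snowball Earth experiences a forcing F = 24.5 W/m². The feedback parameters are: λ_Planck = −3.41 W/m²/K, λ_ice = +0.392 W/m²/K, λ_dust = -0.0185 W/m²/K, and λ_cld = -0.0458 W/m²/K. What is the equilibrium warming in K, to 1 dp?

7.9 K

Net feedback parameter λ = (−3.41) + (+0.392) + (-0.0185) + (-0.0458) = -3.0823 W/m²/K.
ΔT = −F/λ = −24.5/(-3.0823) = 7.9 K.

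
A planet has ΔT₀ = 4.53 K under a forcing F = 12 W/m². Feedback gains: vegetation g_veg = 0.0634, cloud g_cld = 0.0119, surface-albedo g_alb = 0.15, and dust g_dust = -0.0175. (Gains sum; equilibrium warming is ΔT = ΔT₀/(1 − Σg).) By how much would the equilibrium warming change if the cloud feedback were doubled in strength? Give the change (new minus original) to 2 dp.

Original: g = 0.2078, ΔT = 4.53/(1−0.2078) = 5.7183 K.
With doubled cloud: g' = 0.2197, ΔT' = 4.53/(1−0.2197) = 5.8055 K.
Change = 5.8055 − 5.7183 = 0.09 K.

0.09 K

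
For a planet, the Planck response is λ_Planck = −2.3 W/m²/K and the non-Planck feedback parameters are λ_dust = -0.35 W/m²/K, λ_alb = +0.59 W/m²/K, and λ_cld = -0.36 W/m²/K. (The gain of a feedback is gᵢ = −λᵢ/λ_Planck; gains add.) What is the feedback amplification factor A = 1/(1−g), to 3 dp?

Convert to gains: g_dust = -0.35/2.3 = -0.1522; g_alb = 0.59/2.3 = 0.2565; g_cld = -0.36/2.3 = -0.1565.
Total gain g = -0.0522.
A = 1/(1 + 0.0522) = 0.950.

0.950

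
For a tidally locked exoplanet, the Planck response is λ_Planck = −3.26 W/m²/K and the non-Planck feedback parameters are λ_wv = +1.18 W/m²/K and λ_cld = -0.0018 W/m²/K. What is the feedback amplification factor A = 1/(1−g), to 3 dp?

1.566

Convert to gains: g_wv = 1.18/3.26 = 0.362; g_cld = -0.0018/3.26 = -0.000552.
Total gain g = 0.361448.
A = 1/(1 − 0.361448) = 1.566.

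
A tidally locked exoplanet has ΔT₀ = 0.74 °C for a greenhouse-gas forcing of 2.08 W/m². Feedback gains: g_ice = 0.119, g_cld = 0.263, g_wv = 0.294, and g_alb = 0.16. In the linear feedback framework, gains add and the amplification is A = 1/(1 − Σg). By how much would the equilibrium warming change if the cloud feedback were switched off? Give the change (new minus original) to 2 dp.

-2.78 °C

Original: g = 0.836, ΔT = 0.74/(1−0.836) = 4.5122 °C.
Without cloud: g' = 0.573, ΔT' = 0.74/(1−0.573) = 1.7330 °C.
Change = 1.7330 − 4.5122 = -2.78 °C.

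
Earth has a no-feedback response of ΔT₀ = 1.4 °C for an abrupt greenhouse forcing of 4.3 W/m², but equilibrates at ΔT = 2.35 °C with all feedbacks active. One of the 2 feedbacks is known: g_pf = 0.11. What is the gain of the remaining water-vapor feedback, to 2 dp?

Amplification A = ΔT/ΔT₀ = 2.35/1.4 = 1.679.
Total gain g = 1 − 1/A = 1 − 1/1.679 = 0.4044.
The known gain is 0.11.
g_wv = 0.4044 − 0.11 = 0.29.

0.29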